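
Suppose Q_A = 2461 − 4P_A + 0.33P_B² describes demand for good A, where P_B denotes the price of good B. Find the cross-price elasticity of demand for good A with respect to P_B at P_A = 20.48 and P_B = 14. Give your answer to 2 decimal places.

At P_A = 20.48 and P_B = 14: Q_A = 2443.76.
∂Q_A/∂P_B = 0.66P_B = 0.66(14) = 9.2400.
ε = (∂Q_A/∂P_B)(P_B/Q_A) = 9.2400 × (14/2443.76) ≈ 0.05.
ε > 0: substitutes.

0.05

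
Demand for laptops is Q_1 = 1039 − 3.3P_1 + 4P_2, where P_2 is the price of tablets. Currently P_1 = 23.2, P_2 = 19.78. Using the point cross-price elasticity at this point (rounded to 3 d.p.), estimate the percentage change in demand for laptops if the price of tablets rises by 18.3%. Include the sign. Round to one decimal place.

1.4%

At P_1 = 23.2, P_2 = 19.78: Q_1 = 1041.56.
∂Q_1/∂P_2 = 4.
ε = (∂Q_1/∂P_2)(P_2/Q_1) = 4.0000 × 19.78/1041.56 ≈ 0.076.
%ΔQ_1 ≈ ε × %ΔP_2 = 0.076 × (18.3%) = 1.4%.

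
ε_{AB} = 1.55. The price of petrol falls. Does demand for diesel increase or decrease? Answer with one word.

ε > 0 and the price of petrol falls, so the quantity of diesel moves in the same direction: it decreases.

decrease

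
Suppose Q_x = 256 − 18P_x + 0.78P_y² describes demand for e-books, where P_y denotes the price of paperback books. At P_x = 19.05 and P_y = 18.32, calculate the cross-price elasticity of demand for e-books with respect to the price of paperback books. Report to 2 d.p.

At P_x = 19.05 and P_y = 18.32: Q_x = 174.885.
∂Q_x/∂P_y = 1.56P_y = 1.56(18.32) = 28.5792.
ε = (∂Q_x/∂P_y)(P_y/Q_x) = 28.5792 × (18.32/174.885) ≈ 2.99.

2.99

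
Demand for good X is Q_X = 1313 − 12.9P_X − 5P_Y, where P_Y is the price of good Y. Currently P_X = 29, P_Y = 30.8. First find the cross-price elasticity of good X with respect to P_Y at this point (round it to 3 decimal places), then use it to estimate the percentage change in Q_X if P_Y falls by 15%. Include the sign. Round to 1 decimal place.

2.9%

At P_X = 29, P_Y = 30.8: Q_X = 784.9.
∂Q_X/∂P_Y = -5.
ε = (∂Q_X/∂P_Y)(P_Y/Q_X) = -5.0000 × 30.8/784.9 ≈ -0.196.
%ΔQ_X ≈ ε × %ΔP_Y = -0.196 × (-15%) = 2.9%.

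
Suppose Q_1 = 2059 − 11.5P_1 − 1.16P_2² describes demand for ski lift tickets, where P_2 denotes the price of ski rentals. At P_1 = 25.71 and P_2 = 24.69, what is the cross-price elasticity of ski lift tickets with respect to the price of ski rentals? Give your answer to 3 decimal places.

-1.339

At P_1 = 25.71 and P_2 = 24.69: Q_1 = 1056.204.
∂Q_1/∂P_2 = -2.32P_2 = -2.32(24.69) = -57.2808.
ε = (∂Q_1/∂P_2)(P_2/Q_1) = -57.2808 × (24.69/1056.204) ≈ -1.339.
ε < 0: complements.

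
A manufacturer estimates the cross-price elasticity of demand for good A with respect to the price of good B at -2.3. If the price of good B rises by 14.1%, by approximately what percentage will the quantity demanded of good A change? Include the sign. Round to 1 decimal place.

-32.4%

%ΔQ ≈ ε × %ΔP of good B = -2.3 × (14.1%) = -32.4%.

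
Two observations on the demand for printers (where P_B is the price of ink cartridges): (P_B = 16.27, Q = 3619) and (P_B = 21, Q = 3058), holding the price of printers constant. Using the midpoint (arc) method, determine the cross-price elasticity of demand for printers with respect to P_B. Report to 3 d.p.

-0.662

ΔQ_A = 3058 − 3619 = -561; ΔP_B = 21 − 16.27 = 4.73.
Midpoints: Q̄_A = 3338.5, P̄_B = 18.63.
ε = (ΔQ_A/Q̄_A)/(ΔP_B/P̄_B) = (-561/3338.5)/(4.73/18.63) ≈ -0.662.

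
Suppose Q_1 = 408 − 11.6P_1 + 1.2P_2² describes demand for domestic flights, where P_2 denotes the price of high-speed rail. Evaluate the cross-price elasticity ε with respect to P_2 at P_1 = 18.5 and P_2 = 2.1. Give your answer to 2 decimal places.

At P_1 = 18.5 and P_2 = 2.1: Q_1 = 198.692.
∂Q_1/∂P_2 = 2.4P_2 = 2.4(2.1) = 5.0400.
ε = (∂Q_1/∂P_2)(P_2/Q_1) = 5.0400 × (2.1/198.692) ≈ 0.05.
ε > 0: substitutes.

0.05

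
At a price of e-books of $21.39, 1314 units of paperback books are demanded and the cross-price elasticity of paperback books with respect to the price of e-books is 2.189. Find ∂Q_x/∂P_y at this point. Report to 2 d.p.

ε = (∂Q_x/∂P_y)·(P_y/Q_x) ⇒ ∂Q_x/∂P_y = ε·Q_x/P_y = 2.189 × 1314/21.39 ≈ 134.47.

134.47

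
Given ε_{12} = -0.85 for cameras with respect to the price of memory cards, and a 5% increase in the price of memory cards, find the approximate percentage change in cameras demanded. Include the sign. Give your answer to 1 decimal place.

%ΔQ ≈ ε × %ΔP of memory cards = -0.85 × (5%) = -4.3%.
Demand for cameras falls by about 4.3%.

-4.3%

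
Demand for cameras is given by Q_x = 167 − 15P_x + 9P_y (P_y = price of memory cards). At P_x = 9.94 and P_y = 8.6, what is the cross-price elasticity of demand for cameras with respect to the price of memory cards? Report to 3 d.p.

At P_x = 9.94 and P_y = 8.6: Q_x = 95.3.
∂Q_x/∂P_y = 9.
ε = (∂Q_x/∂P_y)(P_y/Q_x) = 9 × (8.6/95.3) ≈ 0.812.

0.812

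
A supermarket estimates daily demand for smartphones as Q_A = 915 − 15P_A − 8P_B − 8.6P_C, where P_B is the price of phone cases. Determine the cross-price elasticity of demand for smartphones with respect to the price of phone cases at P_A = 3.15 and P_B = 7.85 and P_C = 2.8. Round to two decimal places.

At P_A = 3.15 and P_B = 7.85 and P_C = 2.8: Q_A = 780.87.
∂Q_A/∂P_B = -8.
ε = (∂Q_A/∂P_B)(P_B/Q_A) = -8 × (7.85/780.87) ≈ -0.08.
Since ε < 0, smartphones and phone cases are complements.

-0.08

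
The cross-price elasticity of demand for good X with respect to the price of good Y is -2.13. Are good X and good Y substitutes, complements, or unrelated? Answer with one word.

complements

ε = -2.13 < 0, so a higher price of good Y lowers demand for good X: complements.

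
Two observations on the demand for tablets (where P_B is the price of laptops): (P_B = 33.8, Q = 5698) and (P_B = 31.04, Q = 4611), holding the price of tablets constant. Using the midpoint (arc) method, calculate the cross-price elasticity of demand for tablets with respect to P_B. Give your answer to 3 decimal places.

ΔQ_A = 4611 − 5698 = -1087; ΔP_B = 31.04 − 33.8 = -2.76.
Midpoints: Q̄_A = 5154.5, P̄_B = 32.42.
ε = (ΔQ_A/Q̄_A)/(ΔP_B/P̄_B) = (-1087/5154.5)/(-2.76/32.42) ≈ 2.477.

2.477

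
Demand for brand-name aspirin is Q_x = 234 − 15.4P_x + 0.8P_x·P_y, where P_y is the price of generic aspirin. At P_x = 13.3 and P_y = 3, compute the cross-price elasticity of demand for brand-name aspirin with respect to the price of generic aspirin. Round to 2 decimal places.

0.52

At P_x = 13.3 and P_y = 3: Q_x = 61.1.
∂Q_x/∂P_y = 0.8P_x = 0.8(13.3) = 10.6400.
ε = (∂Q_x/∂P_y)(P_y/Q_x) = 10.6400 × (3/61.1) ≈ 0.52.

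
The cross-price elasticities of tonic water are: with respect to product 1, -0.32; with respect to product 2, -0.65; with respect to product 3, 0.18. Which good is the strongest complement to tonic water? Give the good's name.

Complements have ε < 0. The most negative value is -0.65 (product 2).

product 2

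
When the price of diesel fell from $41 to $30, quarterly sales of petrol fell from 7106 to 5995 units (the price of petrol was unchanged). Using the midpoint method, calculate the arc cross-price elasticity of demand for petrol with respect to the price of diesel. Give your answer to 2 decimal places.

ΔQ_A = 5995 − 7106 = -1111; ΔP_B = 30 − 41 = -11.
Midpoints: Q̄_A = 6550.5, P̄_B = 35.50.
ε = (ΔQ_A/Q̄_A)/(ΔP_B/P̄_B) = (-1111/6550.5)/(-11/35.50) ≈ 0.55.

0.55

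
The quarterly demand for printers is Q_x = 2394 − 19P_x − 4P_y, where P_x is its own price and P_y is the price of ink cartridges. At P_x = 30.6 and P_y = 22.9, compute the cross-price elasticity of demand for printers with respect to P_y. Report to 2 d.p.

At P_x = 30.6 and P_y = 22.9: Q_x = 1721.
∂Q_x/∂P_y = -4.
ε = (∂Q_x/∂P_y)(P_y/Q_x) = -4 × (22.9/1721) ≈ -0.05.

-0.05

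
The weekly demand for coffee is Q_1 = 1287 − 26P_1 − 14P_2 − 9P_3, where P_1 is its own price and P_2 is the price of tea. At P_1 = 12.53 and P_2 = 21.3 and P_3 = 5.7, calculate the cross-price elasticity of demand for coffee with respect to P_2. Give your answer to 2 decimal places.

At P_1 = 12.53 and P_2 = 21.3 and P_3 = 5.7: Q_1 = 611.72.
∂Q_1/∂P_2 = -14.
ε = (∂Q_1/∂P_2)(P_2/Q_1) = -14 × (21.3/611.72) ≈ -0.49.
Since ε < 0, coffee and tea are complements.

-0.49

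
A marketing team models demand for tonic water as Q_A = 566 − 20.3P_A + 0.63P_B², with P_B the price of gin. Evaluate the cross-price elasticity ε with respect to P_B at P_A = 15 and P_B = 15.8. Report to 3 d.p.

At P_A = 15 and P_B = 15.8: Q_A = 418.773.
∂Q_A/∂P_B = 1.26P_B = 1.26(15.8) = 19.9080.
ε = (∂Q_A/∂P_B)(P_B/Q_A) = 19.9080 × (15.8/418.773) ≈ 0.751.
ε > 0: substitutes.

0.751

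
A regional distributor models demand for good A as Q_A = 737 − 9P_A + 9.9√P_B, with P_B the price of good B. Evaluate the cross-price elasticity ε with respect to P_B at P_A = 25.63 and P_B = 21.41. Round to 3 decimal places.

At P_A = 25.63 and P_B = 21.41: Q_A = 552.138.
∂Q_A/∂P_B = 9.9/(2√P_B) = 9.9/(2√21.41) = 1.0698.
ε = (∂Q_A/∂P_B)(P_B/Q_A) = 1.0698 × (21.41/552.138) ≈ 0.041.
ε > 0: substitutes.

0.041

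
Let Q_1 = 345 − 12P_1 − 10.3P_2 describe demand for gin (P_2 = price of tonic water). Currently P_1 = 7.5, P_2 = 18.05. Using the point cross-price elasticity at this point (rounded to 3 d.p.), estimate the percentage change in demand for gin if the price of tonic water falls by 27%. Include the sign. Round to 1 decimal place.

At P_1 = 7.5, P_2 = 18.05: Q_1 = 69.085.
∂Q_1/∂P_2 = -10.3.
ε = (∂Q_1/∂P_2)(P_2/Q_1) = -10.3000 × 18.05/69.085 ≈ -2.691.
%ΔQ_1 ≈ ε × %ΔP_2 = -2.691 × (-27%) = 72.7%.

72.7%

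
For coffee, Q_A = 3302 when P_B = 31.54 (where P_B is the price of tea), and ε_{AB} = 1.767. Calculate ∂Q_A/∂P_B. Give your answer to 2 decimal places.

184.99

ε = (∂Q_A/∂P_B)·(P_B/Q_A) ⇒ ∂Q_A/∂P_B = ε·Q_A/P_B = 1.767 × 3302/31.54 ≈ 184.99.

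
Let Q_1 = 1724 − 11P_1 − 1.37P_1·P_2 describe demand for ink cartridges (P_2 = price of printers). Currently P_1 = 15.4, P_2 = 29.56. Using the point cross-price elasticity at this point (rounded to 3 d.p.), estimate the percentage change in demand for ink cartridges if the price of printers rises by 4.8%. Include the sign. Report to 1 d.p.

-3.2%

At P_1 = 15.4, P_2 = 29.56: Q_1 = 930.943.
∂Q_1/∂P_2 = -1.37P_1 = -21.0980.
ε = (∂Q_1/∂P_2)(P_2/Q_1) = -21.0980 × 29.56/930.943 ≈ -0.670.
%ΔQ_1 ≈ ε × %ΔP_2 = -0.670 × (4.8%) = -3.2%.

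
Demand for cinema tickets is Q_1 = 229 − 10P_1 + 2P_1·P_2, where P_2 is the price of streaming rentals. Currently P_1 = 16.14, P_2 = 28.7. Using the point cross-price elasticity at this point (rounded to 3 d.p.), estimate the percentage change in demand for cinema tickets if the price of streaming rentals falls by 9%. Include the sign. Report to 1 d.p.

At P_1 = 16.14, P_2 = 28.7: Q_1 = 994.036.
∂Q_1/∂P_2 = 2P_1 = 32.2800.
ε = (∂Q_1/∂P_2)(P_2/Q_1) = 32.2800 × 28.7/994.036 ≈ 0.932.
%ΔQ_1 ≈ ε × %ΔP_2 = 0.932 × (-9%) = -8.4%.

-8.4%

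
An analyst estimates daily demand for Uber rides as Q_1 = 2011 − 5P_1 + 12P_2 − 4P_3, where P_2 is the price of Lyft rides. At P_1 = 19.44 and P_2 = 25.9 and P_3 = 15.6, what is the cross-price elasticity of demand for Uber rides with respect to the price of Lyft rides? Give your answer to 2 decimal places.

At P_1 = 19.44 and P_2 = 25.9 and P_3 = 15.6: Q_1 = 2162.2.
∂Q_1/∂P_2 = 12.
ε = (∂Q_1/∂P_2)(P_2/Q_1) = 12 × (25.9/2162.2) ≈ 0.14.
Since ε > 0, Uber rides and Lyft rides are substitutes.

0.14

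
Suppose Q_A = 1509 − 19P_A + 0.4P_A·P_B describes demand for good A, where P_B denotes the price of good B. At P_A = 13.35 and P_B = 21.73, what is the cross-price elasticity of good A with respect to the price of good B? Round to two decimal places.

At P_A = 13.35 and P_B = 21.73: Q_A = 1371.388.
∂Q_A/∂P_B = 0.4P_A = 0.4(13.35) = 5.3400.
ε = (∂Q_A/∂P_B)(P_B/Q_A) = 5.3400 × (21.73/1371.388) ≈ 0.08.

0.08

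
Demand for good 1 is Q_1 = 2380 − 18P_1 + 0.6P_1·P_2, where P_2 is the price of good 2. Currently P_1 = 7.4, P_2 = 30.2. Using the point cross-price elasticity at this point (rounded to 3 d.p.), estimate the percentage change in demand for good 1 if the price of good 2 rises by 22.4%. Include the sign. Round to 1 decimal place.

At P_1 = 7.4, P_2 = 30.2: Q_1 = 2380.888.
∂Q_1/∂P_2 = 0.6P_1 = 4.4400.
ε = (∂Q_1/∂P_2)(P_2/Q_1) = 4.4400 × 30.2/2380.888 ≈ 0.056.
%ΔQ_1 ≈ ε × %ΔP_2 = 0.056 × (22.4%) = 1.3%.

1.3%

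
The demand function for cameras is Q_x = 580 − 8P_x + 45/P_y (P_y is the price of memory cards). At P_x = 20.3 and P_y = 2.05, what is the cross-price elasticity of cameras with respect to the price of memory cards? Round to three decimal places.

At P_x = 20.3 and P_y = 2.05: Q_x = 439.551.
∂Q_x/∂P_y = −45/P_y² = -10.7079.
ε = (∂Q_x/∂P_y)(P_y/Q_x) = -10.7079 × (2.05/439.551) ≈ -0.050.
ε < 0: complements.

-0.050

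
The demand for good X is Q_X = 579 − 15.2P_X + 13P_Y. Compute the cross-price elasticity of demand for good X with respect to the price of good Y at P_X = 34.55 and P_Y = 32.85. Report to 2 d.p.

0.89

At P_X = 34.55 and P_Y = 32.85: Q_X = 480.89.
∂Q_X/∂P_Y = 13.
ε = (∂Q_X/∂P_Y)(P_Y/Q_X) = 13 × (32.85/480.89) ≈ 0.89.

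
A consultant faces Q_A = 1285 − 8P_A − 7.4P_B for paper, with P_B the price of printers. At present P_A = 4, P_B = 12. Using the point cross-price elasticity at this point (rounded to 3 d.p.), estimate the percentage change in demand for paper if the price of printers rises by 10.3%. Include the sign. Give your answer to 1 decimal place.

-0.8%

At P_A = 4, P_B = 12: Q_A = 1164.2.
∂Q_A/∂P_B = -7.4.
ε = (∂Q_A/∂P_B)(P_B/Q_A) = -7.4000 × 12/1164.2 ≈ -0.076.
%ΔQ_A ≈ ε × %ΔP_B = -0.076 × (10.3%) = -0.8%.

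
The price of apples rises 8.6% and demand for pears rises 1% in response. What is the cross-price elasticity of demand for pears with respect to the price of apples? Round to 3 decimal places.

ε = (%ΔQ of pears) / (%ΔP of apples) = (1%) / (8.6%) ≈ 0.116.
Positive cross-price elasticity: substitutes.

0.116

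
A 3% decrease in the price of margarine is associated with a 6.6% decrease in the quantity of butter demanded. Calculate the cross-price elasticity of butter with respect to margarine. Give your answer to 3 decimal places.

ε = (%ΔQ of butter) / (%ΔP of margarine) = (-6.6%) / (-3%) ≈ 2.200.

2.200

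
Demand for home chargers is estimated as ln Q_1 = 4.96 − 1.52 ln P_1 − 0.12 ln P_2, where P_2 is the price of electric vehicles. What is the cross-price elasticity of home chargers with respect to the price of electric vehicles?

-0.12

In a log-linear (constant-elasticity) demand function, the coefficient on ln P_2 is the cross-price elasticity.
ε = -0.12. Negative, so home chargers and electric vehicles are complements.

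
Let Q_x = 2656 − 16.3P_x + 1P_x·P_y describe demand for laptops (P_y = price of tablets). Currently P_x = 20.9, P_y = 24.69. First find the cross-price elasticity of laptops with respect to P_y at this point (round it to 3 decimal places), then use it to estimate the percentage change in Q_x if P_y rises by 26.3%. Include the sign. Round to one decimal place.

4.8%

At P_x = 20.9, P_y = 24.69: Q_x = 2831.351.
∂Q_x/∂P_y = 1P_x = 20.9000.
ε = (∂Q_x/∂P_y)(P_y/Q_x) = 20.9000 × 24.69/2831.351 ≈ 0.182.
%ΔQ_x ≈ ε × %ΔP_y = 0.182 × (26.3%) = 4.8%.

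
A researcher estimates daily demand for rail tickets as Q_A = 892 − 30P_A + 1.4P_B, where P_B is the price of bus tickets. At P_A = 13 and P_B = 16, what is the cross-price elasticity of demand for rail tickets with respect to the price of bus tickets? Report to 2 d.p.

At P_A = 13 and P_B = 16: Q_A = 524.4.
∂Q_A/∂P_B = 1.4.
ε = (∂Q_A/∂P_B)(P_B/Q_A) = 1.4 × (16/524.4) ≈ 0.04.

0.04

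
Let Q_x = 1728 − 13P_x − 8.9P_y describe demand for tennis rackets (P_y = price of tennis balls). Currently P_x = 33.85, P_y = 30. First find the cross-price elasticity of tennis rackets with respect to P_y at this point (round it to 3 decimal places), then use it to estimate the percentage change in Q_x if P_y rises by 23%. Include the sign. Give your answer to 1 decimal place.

At P_x = 33.85, P_y = 30: Q_x = 1020.95.
∂Q_x/∂P_y = -8.9.
ε = (∂Q_x/∂P_y)(P_y/Q_x) = -8.9000 × 30/1020.95 ≈ -0.262.
%ΔQ_x ≈ ε × %ΔP_y = -0.262 × (23%) = -6.0%.

-6.0%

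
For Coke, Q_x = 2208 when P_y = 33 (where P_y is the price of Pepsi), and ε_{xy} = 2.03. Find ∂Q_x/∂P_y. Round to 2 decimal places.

ε = (∂Q_x/∂P_y)·(P_y/Q_x) ⇒ ∂Q_x/∂P_y = ε·Q_x/P_y = 2.03 × 2208/33 ≈ 135.83.

135.83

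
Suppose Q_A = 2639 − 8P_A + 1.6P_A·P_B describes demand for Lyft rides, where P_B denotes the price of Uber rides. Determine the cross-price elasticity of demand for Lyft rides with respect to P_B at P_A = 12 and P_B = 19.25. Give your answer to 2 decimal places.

At P_A = 12 and P_B = 19.25: Q_A = 2912.6.
∂Q_A/∂P_B = 1.6P_A = 1.6(12) = 19.2000.
ε = (∂Q_A/∂P_B)(P_B/Q_A) = 19.2000 × (19.25/2912.6) ≈ 0.13.

0.13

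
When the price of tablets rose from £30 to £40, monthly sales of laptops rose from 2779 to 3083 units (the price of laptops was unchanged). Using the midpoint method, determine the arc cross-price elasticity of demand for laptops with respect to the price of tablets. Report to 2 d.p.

0.36

ΔQ_A = 3083 − 2779 = 304; ΔP_B = 40 − 30 = 10.
Midpoints: Q̄_A = 2931.0, P̄_B = 35.00.
ε = (ΔQ_A/Q̄_A)/(ΔP_B/P̄_B) = (304/2931.0)/(10/35.00) ≈ 0.36.
ε > 0: laptops and tablets are substitutes.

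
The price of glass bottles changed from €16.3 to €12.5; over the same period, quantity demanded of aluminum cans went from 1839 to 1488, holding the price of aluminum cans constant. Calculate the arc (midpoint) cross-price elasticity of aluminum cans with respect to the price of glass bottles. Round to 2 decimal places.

0.80

ΔQ_A = 1488 − 1839 = -351; ΔP_B = 12.5 − 16.3 = -3.8.
Midpoints: Q̄_A = 1663.5, P̄_B = 14.40.
ε = (ΔQ_A/Q̄_A)/(ΔP_B/P̄_B) = (-351/1663.5)/(-3.8/14.40) ≈ 0.80.
ε > 0: aluminum cans and glass bottles are substitutes.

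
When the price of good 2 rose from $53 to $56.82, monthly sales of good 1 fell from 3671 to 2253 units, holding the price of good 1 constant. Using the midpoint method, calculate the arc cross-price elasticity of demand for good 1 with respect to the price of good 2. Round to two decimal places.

ΔQ_1 = 2253 − 3671 = -1418; ΔP_2 = 56.82 − 53 = 3.82.
Midpoints: Q̄_1 = 2962.0, P̄_2 = 54.91.
ε = (ΔQ_1/Q̄_1)/(ΔP_2/P̄_2) = (-1418/2962.0)/(3.82/54.91) ≈ -6.88.

-6.88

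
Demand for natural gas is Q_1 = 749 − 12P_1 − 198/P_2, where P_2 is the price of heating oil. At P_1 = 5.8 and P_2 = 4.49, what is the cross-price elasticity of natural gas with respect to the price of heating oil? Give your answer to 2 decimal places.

At P_1 = 5.8 and P_2 = 4.49: Q_1 = 635.302.
∂Q_1/∂P_2 = 198/P_2² = 9.8214.
ε = (∂Q_1/∂P_2)(P_2/Q_1) = 9.8214 × (4.49/635.302) ≈ 0.07.

0.07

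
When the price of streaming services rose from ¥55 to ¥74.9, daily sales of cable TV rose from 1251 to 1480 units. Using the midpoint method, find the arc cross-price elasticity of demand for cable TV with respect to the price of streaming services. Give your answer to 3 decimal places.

ΔQ_A = 1480 − 1251 = 229; ΔP_B = 74.9 − 55 = 19.9.
Midpoints: Q̄_A = 1365.5, P̄_B = 64.95.
ε = (ΔQ_A/Q̄_A)/(ΔP_B/P̄_B) = (229/1365.5)/(19.9/64.95) ≈ 0.547.

0.547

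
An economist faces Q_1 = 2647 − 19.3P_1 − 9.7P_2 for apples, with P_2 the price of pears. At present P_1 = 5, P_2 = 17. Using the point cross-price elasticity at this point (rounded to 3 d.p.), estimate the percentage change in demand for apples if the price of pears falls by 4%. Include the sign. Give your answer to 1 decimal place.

0.3%

At P_1 = 5, P_2 = 17: Q_1 = 2385.6.
∂Q_1/∂P_2 = -9.7.
ε = (∂Q_1/∂P_2)(P_2/Q_1) = -9.7000 × 17/2385.6 ≈ -0.069.
%ΔQ_1 ≈ ε × %ΔP_2 = -0.069 × (-4%) = 0.3%.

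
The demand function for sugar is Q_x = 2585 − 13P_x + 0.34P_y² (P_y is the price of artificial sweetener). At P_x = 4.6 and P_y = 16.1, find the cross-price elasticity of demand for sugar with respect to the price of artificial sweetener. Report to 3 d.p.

0.067

At P_x = 4.6 and P_y = 16.1: Q_x = 2613.331.
∂Q_x/∂P_y = 0.68P_y = 0.68(16.1) = 10.9480.
ε = (∂Q_x/∂P_y)(P_y/Q_x) = 10.9480 × (16.1/2613.331) ≈ 0.067.
ε > 0: substitutes.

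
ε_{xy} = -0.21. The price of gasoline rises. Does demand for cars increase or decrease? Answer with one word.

decrease

ε < 0 and the price of gasoline rises, so the quantity of cars moves in the opposite direction: it decreases.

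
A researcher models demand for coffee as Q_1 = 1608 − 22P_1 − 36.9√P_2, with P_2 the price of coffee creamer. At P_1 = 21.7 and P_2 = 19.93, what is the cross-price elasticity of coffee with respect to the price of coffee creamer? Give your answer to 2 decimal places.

-0.09

At P_1 = 21.7 and P_2 = 19.93: Q_1 = 965.867.
∂Q_1/∂P_2 = -36.9/(2√P_2) = -36.9/(2√19.93) = -4.1328.
ε = (∂Q_1/∂P_2)(P_2/Q_1) = -4.1328 × (19.93/965.867) ≈ -0.09.
ε < 0: complements.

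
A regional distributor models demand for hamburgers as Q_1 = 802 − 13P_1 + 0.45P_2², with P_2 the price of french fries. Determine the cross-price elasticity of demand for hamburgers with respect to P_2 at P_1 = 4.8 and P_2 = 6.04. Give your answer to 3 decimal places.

At P_1 = 4.8 and P_2 = 6.04: Q_1 = 756.017.
∂Q_1/∂P_2 = 0.9P_2 = 0.9(6.04) = 5.4360.
ε = (∂Q_1/∂P_2)(P_2/Q_1) = 5.4360 × (6.04/756.017) ≈ 0.043.
ε > 0: substitutes.

0.043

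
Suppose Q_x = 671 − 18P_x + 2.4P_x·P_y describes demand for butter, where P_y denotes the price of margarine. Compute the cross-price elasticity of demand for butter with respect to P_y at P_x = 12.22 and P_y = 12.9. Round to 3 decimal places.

At P_x = 12.22 and P_y = 12.9: Q_x = 829.371.
∂Q_x/∂P_y = 2.4P_x = 2.4(12.22) = 29.3280.
ε = (∂Q_x/∂P_y)(P_y/Q_x) = 29.3280 × (12.9/829.371) ≈ 0.456.

0.456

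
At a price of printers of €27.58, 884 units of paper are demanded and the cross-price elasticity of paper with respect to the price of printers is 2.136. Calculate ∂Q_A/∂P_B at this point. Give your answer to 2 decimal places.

ε = (∂Q_A/∂P_B)·(P_B/Q_A) ⇒ ∂Q_A/∂P_B = ε·Q_A/P_B = 2.136 × 884/27.58 ≈ 68.46.

68.46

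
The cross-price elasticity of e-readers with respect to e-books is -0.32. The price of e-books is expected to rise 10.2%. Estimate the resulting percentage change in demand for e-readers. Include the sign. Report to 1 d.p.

%ΔQ ≈ ε × %ΔP of e-books = -0.32 × (10.2%) = -3.3%.

-3.3%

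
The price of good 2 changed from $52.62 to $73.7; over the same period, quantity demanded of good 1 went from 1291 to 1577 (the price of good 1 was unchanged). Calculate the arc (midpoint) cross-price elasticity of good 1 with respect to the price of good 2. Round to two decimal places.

0.60

ΔQ_1 = 1577 − 1291 = 286; ΔP_2 = 73.7 − 52.62 = 21.08.
Midpoints: Q̄_1 = 1434.0, P̄_2 = 63.16.
ε = (ΔQ_1/Q̄_1)/(ΔP_2/P̄_2) = (286/1434.0)/(21.08/63.16) ≈ 0.60.
ε > 0: good 1 and good 2 are substitutes.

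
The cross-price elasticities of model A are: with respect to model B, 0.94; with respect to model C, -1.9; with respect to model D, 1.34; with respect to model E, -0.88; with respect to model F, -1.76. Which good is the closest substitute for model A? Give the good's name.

Substitutes have ε > 0. Among the positive values, 1.34 (model D) is largest.

model D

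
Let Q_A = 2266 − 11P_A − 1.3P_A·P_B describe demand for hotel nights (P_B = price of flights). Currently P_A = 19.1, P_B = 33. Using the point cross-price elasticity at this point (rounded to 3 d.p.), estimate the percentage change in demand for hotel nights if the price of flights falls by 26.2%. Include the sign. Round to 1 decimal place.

At P_A = 19.1, P_B = 33: Q_A = 1236.51.
∂Q_A/∂P_B = -1.3P_A = -24.8300.
ε = (∂Q_A/∂P_B)(P_B/Q_A) = -24.8300 × 33/1236.51 ≈ -0.663.
%ΔQ_A ≈ ε × %ΔP_B = -0.663 × (-26.2%) = 17.4%.

17.4%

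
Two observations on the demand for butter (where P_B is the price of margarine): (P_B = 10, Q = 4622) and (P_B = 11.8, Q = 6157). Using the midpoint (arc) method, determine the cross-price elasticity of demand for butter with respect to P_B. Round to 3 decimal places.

ΔQ_A = 6157 − 4622 = 1535; ΔP_B = 11.8 − 10 = 1.8.
Midpoints: Q̄_A = 5389.5, P̄_B = 10.90.
ε = (ΔQ_A/Q̄_A)/(ΔP_B/P̄_B) = (1535/5389.5)/(1.8/10.90) ≈ 1.725.

1.725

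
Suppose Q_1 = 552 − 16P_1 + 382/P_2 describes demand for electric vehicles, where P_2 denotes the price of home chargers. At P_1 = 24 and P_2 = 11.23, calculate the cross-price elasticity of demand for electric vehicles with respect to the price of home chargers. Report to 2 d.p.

-0.17

At P_1 = 24 and P_2 = 11.23: Q_1 = 202.016.
∂Q_1/∂P_2 = −382/P_2² = -3.0290.
ε = (∂Q_1/∂P_2)(P_2/Q_1) = -3.0290 × (11.23/202.016) ≈ -0.17.
ε < 0: complements.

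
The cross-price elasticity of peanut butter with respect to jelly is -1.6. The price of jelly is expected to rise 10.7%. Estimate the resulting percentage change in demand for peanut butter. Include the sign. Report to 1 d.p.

%ΔQ ≈ ε × %ΔP of jelly = -1.6 × (10.7%) = -17.1%.
Demand for peanut butter falls by about 17.1%.

-17.1%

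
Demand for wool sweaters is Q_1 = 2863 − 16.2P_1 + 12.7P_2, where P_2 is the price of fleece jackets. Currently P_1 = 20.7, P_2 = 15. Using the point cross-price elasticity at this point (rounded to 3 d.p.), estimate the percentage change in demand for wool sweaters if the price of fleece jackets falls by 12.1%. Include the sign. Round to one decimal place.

At P_1 = 20.7, P_2 = 15: Q_1 = 2718.16.
∂Q_1/∂P_2 = 12.7.
ε = (∂Q_1/∂P_2)(P_2/Q_1) = 12.7000 × 15/2718.16 ≈ 0.070.
%ΔQ_1 ≈ ε × %ΔP_2 = 0.070 × (-12.1%) = -0.8%.

-0.8%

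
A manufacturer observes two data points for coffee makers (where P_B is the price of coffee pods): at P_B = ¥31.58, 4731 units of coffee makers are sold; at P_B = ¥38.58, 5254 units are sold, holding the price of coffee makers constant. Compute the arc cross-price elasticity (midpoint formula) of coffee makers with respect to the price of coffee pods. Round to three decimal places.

ΔQ_A = 5254 − 4731 = 523; ΔP_B = 38.58 − 31.58 = 7.
Midpoints: Q̄_A = 4992.5, P̄_B = 35.08.
ε = (ΔQ_A/Q̄_A)/(ΔP_B/P̄_B) = (523/4992.5)/(7/35.08) ≈ 0.525.
ε > 0: coffee makers and coffee pods are substitutes.

0.525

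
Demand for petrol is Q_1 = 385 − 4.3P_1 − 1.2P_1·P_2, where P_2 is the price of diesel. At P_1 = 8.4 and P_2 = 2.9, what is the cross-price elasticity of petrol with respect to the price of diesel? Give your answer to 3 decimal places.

At P_1 = 8.4 and P_2 = 2.9: Q_1 = 319.648.
∂Q_1/∂P_2 = -1.2P_1 = -1.2(8.4) = -10.0800.
ε = (∂Q_1/∂P_2)(P_2/Q_1) = -10.0800 × (2.9/319.648) ≈ -0.091.

-0.091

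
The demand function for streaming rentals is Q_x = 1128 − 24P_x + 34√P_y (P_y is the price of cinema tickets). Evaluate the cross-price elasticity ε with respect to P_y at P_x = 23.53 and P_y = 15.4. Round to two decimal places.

At P_x = 23.53 and P_y = 15.4: Q_x = 696.706.
∂Q_x/∂P_y = 34/(2√P_y) = 34/(2√15.4) = 4.3320.
ε = (∂Q_x/∂P_y)(P_y/Q_x) = 4.3320 × (15.4/696.706) ≈ 0.10.
ε > 0: substitutes.

0.10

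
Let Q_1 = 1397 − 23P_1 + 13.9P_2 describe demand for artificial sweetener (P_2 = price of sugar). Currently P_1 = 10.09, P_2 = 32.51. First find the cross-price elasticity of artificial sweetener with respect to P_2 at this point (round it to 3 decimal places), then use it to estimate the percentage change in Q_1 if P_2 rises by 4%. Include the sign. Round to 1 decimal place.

1.1%

At P_1 = 10.09, P_2 = 32.51: Q_1 = 1616.819.
∂Q_1/∂P_2 = 13.9.
ε = (∂Q_1/∂P_2)(P_2/Q_1) = 13.9000 × 32.51/1616.819 ≈ 0.279.
%ΔQ_1 ≈ ε × %ΔP_2 = 0.279 × (4%) = 1.1%.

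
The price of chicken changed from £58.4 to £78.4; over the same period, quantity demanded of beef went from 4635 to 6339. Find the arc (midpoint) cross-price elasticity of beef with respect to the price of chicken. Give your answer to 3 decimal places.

1.062

ΔQ_A = 6339 − 4635 = 1704; ΔP_B = 78.4 − 58.4 = 20.
Midpoints: Q̄_A = 5487.0, P̄_B = 68.40.
ε = (ΔQ_A/Q̄_A)/(ΔP_B/P̄_B) = (1704/5487.0)/(20/68.40) ≈ 1.062.
ε > 0: beef and chicken are substitutes.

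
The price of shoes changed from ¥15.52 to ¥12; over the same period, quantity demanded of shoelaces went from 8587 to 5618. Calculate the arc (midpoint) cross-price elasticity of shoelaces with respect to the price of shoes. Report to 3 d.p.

ΔQ_A = 5618 − 8587 = -2969; ΔP_B = 12 − 15.52 = -3.52.
Midpoints: Q̄_A = 7102.5, P̄_B = 13.76.
ε = (ΔQ_A/Q̄_A)/(ΔP_B/P̄_B) = (-2969/7102.5)/(-3.52/13.76) ≈ 1.634.

1.634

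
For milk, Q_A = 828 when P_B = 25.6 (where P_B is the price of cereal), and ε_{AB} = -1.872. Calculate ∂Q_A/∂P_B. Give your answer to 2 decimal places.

-60.55

ε = (∂Q_A/∂P_B)·(P_B/Q_A) ⇒ ∂Q_A/∂P_B = ε·Q_A/P_B = -1.872 × 828/25.6 ≈ -60.55.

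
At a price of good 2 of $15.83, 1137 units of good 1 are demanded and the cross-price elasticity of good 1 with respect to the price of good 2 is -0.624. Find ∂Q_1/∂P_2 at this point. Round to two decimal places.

ε = (∂Q_1/∂P_2)·(P_2/Q_1) ⇒ ∂Q_1/∂P_2 = ε·Q_1/P_2 = -0.624 × 1137/15.83 ≈ -44.82.

-44.82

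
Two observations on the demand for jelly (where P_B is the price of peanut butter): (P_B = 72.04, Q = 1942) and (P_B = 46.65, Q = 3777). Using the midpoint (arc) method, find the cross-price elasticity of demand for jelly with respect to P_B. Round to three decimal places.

ΔQ_A = 3777 − 1942 = 1835; ΔP_B = 46.65 − 72.04 = -25.39.
Midpoints: Q̄_A = 2859.5, P̄_B = 59.34.
ε = (ΔQ_A/Q̄_A)/(ΔP_B/P̄_B) = (1835/2859.5)/(-25.39/59.34) ≈ -1.500.

-1.500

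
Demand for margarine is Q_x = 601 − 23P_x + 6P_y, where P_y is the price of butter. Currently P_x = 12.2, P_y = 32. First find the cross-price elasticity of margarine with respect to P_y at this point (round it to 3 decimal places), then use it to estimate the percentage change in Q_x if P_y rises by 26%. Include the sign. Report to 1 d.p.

At P_x = 12.2, P_y = 32: Q_x = 512.4.
∂Q_x/∂P_y = 6.
ε = (∂Q_x/∂P_y)(P_y/Q_x) = 6.0000 × 32/512.4 ≈ 0.375.
%ΔQ_x ≈ ε × %ΔP_y = 0.375 × (26%) = 9.8%.

9.8%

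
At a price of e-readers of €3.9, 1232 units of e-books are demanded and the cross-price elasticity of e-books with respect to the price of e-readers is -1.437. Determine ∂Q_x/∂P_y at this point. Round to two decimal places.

-453.94

ε = (∂Q_x/∂P_y)·(P_y/Q_x) ⇒ ∂Q_x/∂P_y = ε·Q_x/P_y = -1.437 × 1232/3.9 ≈ -453.94.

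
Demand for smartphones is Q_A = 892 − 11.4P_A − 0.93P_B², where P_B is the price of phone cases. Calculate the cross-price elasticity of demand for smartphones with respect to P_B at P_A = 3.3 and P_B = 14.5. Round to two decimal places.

At P_A = 3.3 and P_B = 14.5: Q_A = 658.847.
∂Q_A/∂P_B = -1.86P_B = -1.86(14.5) = -26.9700.
ε = (∂Q_A/∂P_B)(P_B/Q_A) = -26.9700 × (14.5/658.847) ≈ -0.59.

-0.59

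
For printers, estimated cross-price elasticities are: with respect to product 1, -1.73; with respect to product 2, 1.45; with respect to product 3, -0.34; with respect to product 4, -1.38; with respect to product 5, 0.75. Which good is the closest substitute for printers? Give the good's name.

Substitutes have ε > 0. Among the positive values, 1.45 (product 2) is largest.

product 2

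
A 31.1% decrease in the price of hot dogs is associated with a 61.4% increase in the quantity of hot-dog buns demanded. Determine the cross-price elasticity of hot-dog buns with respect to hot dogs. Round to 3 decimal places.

-1.974

ε = (%ΔQ of hot-dog buns) / (%ΔP of hot dogs) = (61.4%) / (-31.1%) ≈ -1.974.
Negative cross-price elasticity: complements.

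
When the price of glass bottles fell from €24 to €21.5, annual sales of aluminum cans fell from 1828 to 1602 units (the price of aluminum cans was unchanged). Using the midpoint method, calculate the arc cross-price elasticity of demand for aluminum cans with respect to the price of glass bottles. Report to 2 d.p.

ΔQ_A = 1602 − 1828 = -226; ΔP_B = 21.5 − 24 = -2.5.
Midpoints: Q̄_A = 1715.0, P̄_B = 22.75.
ε = (ΔQ_A/Q̄_A)/(ΔP_B/P̄_B) = (-226/1715.0)/(-2.5/22.75) ≈ 1.20.

1.20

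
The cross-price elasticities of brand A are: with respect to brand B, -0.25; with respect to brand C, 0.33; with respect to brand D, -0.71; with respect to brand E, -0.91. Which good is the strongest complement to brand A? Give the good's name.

brand E

Complements have ε < 0. The most negative value is -0.91 (brand E).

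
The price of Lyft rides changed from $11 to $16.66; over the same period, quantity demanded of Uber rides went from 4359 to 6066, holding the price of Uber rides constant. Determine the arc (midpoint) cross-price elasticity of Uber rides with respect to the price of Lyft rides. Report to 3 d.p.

0.800

ΔQ_A = 6066 − 4359 = 1707; ΔP_B = 16.66 − 11 = 5.66.
Midpoints: Q̄_A = 5212.5, P̄_B = 13.83.
ε = (ΔQ_A/Q̄_A)/(ΔP_B/P̄_B) = (1707/5212.5)/(5.66/13.83) ≈ 0.800.
ε > 0: Uber rides and Lyft rides are substitutes.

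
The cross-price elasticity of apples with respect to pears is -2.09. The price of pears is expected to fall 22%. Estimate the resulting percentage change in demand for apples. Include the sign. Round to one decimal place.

46.0%

%ΔQ ≈ ε × %ΔP of pears = -2.09 × (-22%) = 46.0%.
Demand for apples rises by about 46.0%.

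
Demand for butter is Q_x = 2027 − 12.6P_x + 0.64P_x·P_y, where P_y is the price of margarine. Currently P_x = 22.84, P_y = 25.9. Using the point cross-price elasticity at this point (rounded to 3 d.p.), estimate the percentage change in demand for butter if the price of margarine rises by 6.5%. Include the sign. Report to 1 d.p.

At P_x = 22.84, P_y = 25.9: Q_x = 2117.812.
∂Q_x/∂P_y = 0.64P_x = 14.6176.
ε = (∂Q_x/∂P_y)(P_y/Q_x) = 14.6176 × 25.9/2117.812 ≈ 0.179.
%ΔQ_x ≈ ε × %ΔP_y = 0.179 × (6.5%) = 1.2%.

1.2%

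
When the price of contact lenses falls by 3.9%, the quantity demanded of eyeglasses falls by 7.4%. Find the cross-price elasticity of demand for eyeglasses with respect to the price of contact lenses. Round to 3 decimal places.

ε = (%ΔQ of eyeglasses) / (%ΔP of contact lenses) = (-7.4%) / (-3.9%) ≈ 1.897.

1.897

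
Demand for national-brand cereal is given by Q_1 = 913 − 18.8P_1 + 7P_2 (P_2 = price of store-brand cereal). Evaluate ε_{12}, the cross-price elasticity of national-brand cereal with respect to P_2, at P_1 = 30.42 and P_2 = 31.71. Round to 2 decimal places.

At P_1 = 30.42 and P_2 = 31.71: Q_1 = 563.074.
∂Q_1/∂P_2 = 7.
ε = (∂Q_1/∂P_2)(P_2/Q_1) = 7 × (31.71/563.074) ≈ 0.39.

0.39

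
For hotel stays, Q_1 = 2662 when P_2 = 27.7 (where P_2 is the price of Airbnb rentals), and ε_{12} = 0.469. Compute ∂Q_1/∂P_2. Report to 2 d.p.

ε = (∂Q_1/∂P_2)·(P_2/Q_1) ⇒ ∂Q_1/∂P_2 = ε·Q_1/P_2 = 0.469 × 2662/27.7 ≈ 45.07.

45.07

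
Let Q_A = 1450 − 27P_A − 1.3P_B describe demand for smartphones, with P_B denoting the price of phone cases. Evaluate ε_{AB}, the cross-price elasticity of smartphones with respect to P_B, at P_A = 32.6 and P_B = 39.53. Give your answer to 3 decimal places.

-0.099

At P_A = 32.6 and P_B = 39.53: Q_A = 518.411.
∂Q_A/∂P_B = -1.3.
ε = (∂Q_A/∂P_B)(P_B/Q_A) = -1.3 × (39.53/518.411) ≈ -0.099.
Since ε < 0, smartphones and phone cases are complements.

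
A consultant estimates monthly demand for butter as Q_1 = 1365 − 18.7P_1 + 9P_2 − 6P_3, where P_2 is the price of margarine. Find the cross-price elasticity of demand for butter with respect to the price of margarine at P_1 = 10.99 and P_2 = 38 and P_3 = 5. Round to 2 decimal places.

At P_1 = 10.99 and P_2 = 38 and P_3 = 5: Q_1 = 1471.487.
∂Q_1/∂P_2 = 9.
ε = (∂Q_1/∂P_2)(P_2/Q_1) = 9 × (38/1471.487) ≈ 0.23.

0.23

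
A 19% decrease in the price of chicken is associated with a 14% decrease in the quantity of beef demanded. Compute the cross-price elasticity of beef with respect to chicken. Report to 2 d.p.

0.74

ε = (%ΔQ of beef) / (%ΔP of chicken) = (-14%) / (-19%) ≈ 0.74.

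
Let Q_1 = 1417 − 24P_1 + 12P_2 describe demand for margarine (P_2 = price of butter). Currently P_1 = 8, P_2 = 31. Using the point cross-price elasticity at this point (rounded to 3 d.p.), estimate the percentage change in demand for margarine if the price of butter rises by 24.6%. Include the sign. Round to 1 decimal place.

At P_1 = 8, P_2 = 31: Q_1 = 1597.
∂Q_1/∂P_2 = 12.
ε = (∂Q_1/∂P_2)(P_2/Q_1) = 12.0000 × 31/1597 ≈ 0.233.
%ΔQ_1 ≈ ε × %ΔP_2 = 0.233 × (24.6%) = 5.7%.

5.7%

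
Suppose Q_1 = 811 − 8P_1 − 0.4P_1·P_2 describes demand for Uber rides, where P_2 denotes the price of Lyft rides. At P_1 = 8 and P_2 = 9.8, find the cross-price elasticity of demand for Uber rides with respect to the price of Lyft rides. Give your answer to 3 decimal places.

At P_1 = 8 and P_2 = 9.8: Q_1 = 715.64.
∂Q_1/∂P_2 = -0.4P_1 = -0.4(8) = -3.2000.
ε = (∂Q_1/∂P_2)(P_2/Q_1) = -3.2000 × (9.8/715.64) ≈ -0.044.
ε < 0: complements.

-0.044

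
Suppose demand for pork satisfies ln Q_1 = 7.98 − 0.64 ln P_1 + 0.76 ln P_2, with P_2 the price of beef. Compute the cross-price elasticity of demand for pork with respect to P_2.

In a log-linear (constant-elasticity) demand function, the coefficient on ln P_2 is the cross-price elasticity.
ε = 0.76. Positive, so pork and beef are substitutes.

0.76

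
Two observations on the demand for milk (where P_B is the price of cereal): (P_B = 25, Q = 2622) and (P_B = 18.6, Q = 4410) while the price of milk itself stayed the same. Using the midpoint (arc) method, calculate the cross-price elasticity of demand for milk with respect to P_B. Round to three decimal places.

ΔQ_A = 4410 − 2622 = 1788; ΔP_B = 18.6 − 25 = -6.4.
Midpoints: Q̄_A = 3516.0, P̄_B = 21.80.
ε = (ΔQ_A/Q̄_A)/(ΔP_B/P̄_B) = (1788/3516.0)/(-6.4/21.80) ≈ -1.732.

-1.732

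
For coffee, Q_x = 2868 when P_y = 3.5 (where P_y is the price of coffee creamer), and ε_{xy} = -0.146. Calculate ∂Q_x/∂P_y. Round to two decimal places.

ε = (∂Q_x/∂P_y)·(P_y/Q_x) ⇒ ∂Q_x/∂P_y = ε·Q_x/P_y = -0.146 × 2868/3.5 ≈ -119.64.

-119.64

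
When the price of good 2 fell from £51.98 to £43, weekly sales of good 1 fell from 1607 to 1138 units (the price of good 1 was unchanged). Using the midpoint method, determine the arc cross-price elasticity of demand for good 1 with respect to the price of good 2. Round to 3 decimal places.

ΔQ_1 = 1138 − 1607 = -469; ΔP_2 = 43 − 51.98 = -8.98.
Midpoints: Q̄_1 = 1372.5, P̄_2 = 47.49.
ε = (ΔQ_1/Q̄_1)/(ΔP_2/P̄_2) = (-469/1372.5)/(-8.98/47.49) ≈ 1.807.

1.807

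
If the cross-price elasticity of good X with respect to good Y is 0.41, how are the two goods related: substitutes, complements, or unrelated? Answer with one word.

ε = 0.41 > 0, so a higher price of good Y raises demand for good X: substitutes.

substitutes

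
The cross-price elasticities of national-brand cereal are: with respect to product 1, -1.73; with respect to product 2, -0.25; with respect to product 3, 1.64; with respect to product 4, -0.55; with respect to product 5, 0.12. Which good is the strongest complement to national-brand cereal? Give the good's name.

product 1

Complements have ε < 0. The most negative value is -1.73 (product 1).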